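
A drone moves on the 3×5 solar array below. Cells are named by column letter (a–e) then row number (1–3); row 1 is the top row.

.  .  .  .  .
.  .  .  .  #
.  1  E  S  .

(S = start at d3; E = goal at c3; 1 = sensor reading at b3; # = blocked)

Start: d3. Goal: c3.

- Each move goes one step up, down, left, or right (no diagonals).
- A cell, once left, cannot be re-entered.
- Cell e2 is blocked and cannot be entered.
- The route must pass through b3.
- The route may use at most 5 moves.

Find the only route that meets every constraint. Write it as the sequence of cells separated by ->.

d3 -> d2 -> c2 -> b2 -> b3 -> c3

The 5-move cap with required stops at b3 leaves no slack for detours.
Route from d3: up 1 to d2, left 2 to b2, down 1 to b3, right 1 to c3 — 5 moves in all.
Check: all required cells visited; 5 ≤ 5 moves.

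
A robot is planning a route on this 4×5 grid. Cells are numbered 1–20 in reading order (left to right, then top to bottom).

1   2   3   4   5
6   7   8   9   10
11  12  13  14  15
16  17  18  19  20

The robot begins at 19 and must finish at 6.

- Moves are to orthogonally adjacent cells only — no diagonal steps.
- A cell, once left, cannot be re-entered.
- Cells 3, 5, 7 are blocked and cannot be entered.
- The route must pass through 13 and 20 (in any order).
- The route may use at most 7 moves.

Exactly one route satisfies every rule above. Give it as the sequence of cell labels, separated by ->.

The 7-move cap with required stops at 13, 20 leaves no slack for detours.
Route from 19: right to 20, up to 15, 4× left (reaching 11), up to 6 — 7 moves in all.
Check: all required cells visited; 7 ≤ 7 moves.

19 -> 20 -> 15 -> 14 -> 13 -> 12 -> 11 -> 6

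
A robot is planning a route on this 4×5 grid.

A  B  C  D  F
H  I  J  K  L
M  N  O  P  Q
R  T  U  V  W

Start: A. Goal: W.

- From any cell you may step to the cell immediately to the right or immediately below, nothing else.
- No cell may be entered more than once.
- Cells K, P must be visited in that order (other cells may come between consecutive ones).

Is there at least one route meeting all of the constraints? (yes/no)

One route that works: A → H → I → J → K → P → V → W.

yes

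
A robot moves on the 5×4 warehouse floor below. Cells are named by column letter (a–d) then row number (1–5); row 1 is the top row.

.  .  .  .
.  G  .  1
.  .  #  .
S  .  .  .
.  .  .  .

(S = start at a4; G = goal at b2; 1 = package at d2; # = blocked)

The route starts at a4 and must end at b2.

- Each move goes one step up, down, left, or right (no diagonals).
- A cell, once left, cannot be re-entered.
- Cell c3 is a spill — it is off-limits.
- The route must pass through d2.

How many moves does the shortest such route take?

Any route passes through d2 somewhere between a4 and b2. Summing Manhattan distances along the two legs (a4 → d2 → b2) gives a lower bound of 5 + 2 = 7 moves.
A route of 7 moves achieves this: a4 → b4 → c4 → d4 → d3 → d2 → c2 → b2.
Since 7 matches the lower bound, it is optimal.

7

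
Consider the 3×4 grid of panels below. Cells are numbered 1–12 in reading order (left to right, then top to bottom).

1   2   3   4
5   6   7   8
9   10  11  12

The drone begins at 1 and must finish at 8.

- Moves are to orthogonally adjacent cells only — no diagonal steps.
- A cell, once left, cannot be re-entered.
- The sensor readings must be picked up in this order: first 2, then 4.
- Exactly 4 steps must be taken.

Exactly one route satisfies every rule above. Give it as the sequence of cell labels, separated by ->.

The waypoints must appear in the order 2, 4, with no cell reused.
Route from 1: 3× right (reaching 4), down to 8 — 4 moves in all.
Check: order respected (2 at step 1, 4 at step 3); 4 moves as required.

1 -> 2 -> 3 -> 4 -> 8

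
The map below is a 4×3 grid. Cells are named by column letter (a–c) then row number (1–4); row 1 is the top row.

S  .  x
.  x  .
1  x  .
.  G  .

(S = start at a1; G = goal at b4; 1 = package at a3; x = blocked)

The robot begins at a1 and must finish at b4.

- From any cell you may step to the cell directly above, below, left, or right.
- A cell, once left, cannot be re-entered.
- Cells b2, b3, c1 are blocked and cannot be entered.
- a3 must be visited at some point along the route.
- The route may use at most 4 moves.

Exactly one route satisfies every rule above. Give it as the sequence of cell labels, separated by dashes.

a1 - a2 - a3 - a4 - b4

The 4-move cap with required stops at a3 leaves no slack for detours.
Route from a1: down 3 to a4, right 1 to b4 — 4 moves in all.
Check: all required cells visited; 4 ≤ 4 moves.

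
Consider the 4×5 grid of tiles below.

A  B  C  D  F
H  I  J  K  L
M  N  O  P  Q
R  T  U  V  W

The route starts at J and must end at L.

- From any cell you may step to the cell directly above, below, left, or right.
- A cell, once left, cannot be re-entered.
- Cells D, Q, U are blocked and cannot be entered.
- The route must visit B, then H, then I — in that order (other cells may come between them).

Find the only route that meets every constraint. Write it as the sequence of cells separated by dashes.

J - C - B - A - H - I - N - O - P - K - L

The waypoints must appear in the order B, H, I, with no cell reused.
Route from J: up to C, 2× left (reaching A), down to H, right to I, down to N, 2× right (reaching P), up to K, right to L — 10 moves in all.
Check: order respected (B at step 2, H at step 4, I at step 5).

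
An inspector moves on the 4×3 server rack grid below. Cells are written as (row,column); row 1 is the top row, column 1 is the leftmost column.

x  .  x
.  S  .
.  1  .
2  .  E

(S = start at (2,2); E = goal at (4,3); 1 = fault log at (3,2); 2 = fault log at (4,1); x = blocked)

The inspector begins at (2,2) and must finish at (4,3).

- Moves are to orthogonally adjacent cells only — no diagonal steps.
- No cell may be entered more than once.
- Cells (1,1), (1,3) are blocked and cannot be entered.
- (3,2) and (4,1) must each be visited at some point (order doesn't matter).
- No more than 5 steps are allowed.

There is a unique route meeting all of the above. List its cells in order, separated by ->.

Any route must reach (3,2) and (4,1) and still end at (4,3) within 5 moves, so the order of the required stops is forced.
Route from (2,2): down 1 to (3,2), left 1 to (3,1), down 1 to (4,1), right 2 to (4,3) — 5 moves in all.
Check: all required cells visited; 5 ≤ 5 moves.

(2,2) -> (3,2) -> (3,1) -> (4,1) -> (4,2) -> (4,3)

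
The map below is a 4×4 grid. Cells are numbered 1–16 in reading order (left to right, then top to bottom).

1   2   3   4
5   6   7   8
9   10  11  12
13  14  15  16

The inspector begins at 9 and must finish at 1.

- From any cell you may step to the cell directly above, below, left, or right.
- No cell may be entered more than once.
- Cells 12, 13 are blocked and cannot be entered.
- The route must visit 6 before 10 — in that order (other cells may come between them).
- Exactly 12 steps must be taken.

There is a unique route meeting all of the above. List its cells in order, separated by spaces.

9 5 6 10 14 15 11 7 8 4 3 2 1

The waypoints must appear in the order 6, 10, with no cell reused.
Route from 9: up 1 to 5, right 1 to 6, down 2 to 14, right 1 to 15, up 2 to 7, right 1 to 8, up 1 to 4, left 3 to 1 — 12 moves in all.
Check: order respected (6 at step 2, 10 at step 3); 12 moves as required.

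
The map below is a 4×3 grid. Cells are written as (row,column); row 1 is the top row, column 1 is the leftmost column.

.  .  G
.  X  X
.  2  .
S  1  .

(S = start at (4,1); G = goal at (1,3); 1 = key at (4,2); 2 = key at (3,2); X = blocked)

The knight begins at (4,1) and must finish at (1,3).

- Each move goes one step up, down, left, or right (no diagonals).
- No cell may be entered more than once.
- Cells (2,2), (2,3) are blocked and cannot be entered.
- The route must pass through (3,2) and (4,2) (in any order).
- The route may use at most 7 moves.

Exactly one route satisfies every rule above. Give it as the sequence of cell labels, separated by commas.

(4,1), (4,2), (3,2), (3,1), (2,1), (1,1), (1,2), (1,3)

The budget equals the shortest possible length, so every move has to be on a shortest route through the required cells.
Route from (4,1): right to (4,2), up to (3,2), left to (3,1), 2× up (reaching (1,1)), 2× right (reaching (1,3)) — 7 moves in all.
Check: all required cells visited; 7 ≤ 7 moves.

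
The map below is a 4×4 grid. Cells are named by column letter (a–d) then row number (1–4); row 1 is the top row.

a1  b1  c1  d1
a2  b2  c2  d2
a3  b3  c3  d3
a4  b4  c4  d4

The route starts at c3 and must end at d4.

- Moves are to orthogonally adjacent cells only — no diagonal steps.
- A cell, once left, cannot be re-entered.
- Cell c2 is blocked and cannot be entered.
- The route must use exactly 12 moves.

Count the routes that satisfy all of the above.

14

Need simple routes of exactly 12 moves from c3 to d4 (Manhattan distance 2, so 5 moves are spent on a detour and 5 undoing it).
Branch systematically from the start, pruning whenever the remaining move budget drops below the Manhattan distance to d4 or differs from it in parity. Grouping the completions by first move — via c4: 6; via b3: 2; via d3: 6 — and summing: 6 + 2 + 6 = 14.
That gives 14 routes.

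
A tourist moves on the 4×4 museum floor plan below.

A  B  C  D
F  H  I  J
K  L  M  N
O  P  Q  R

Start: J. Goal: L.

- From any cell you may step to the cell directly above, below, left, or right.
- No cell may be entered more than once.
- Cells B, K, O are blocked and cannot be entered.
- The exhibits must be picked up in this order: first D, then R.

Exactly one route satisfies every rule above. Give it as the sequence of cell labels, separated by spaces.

The waypoints must appear in the order D, R, with no cell reused.
Route from J: up 1 to D, left 1 to C, down 2 to M, right 1 to N, down 1 to R, left 2 to P, up 1 to L — 9 moves in all.
Check: order respected (D at step 1, R at step 6).

J D C I M N R Q P L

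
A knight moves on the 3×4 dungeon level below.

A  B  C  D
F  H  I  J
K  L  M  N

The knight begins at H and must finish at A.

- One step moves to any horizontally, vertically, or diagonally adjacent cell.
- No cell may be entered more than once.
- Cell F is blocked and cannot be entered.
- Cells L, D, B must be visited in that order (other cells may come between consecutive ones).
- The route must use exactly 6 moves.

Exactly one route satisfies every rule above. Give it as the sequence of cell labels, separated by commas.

H, L, I, D, C, B, A

The waypoints must appear in the order L, D, B, with no cell reused.
Route from H: down 1 to L, up-right 2 to D, left 3 to A — 6 moves in all.
Check: order respected (L at step 1, D at step 3, B at step 5); 6 moves as required.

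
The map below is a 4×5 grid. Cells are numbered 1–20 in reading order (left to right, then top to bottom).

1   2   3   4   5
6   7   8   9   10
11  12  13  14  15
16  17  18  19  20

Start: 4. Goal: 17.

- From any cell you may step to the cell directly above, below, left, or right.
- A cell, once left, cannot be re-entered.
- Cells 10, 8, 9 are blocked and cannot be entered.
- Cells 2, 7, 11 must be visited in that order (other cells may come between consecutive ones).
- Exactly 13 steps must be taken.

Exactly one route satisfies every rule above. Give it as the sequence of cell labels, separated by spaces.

4 3 2 7 6 11 12 13 14 15 20 19 18 17

The waypoints must appear in the order 2, 7, 11, with no cell reused.
Route from 4: 2× left (reaching 2), down to 7, left to 6, down to 11, 4× right (reaching 15), down to 20, 3× left (reaching 17) — 13 moves in all.
Check: order respected (2 at step 2, 7 at step 3, 11 at step 5); 13 moves as required.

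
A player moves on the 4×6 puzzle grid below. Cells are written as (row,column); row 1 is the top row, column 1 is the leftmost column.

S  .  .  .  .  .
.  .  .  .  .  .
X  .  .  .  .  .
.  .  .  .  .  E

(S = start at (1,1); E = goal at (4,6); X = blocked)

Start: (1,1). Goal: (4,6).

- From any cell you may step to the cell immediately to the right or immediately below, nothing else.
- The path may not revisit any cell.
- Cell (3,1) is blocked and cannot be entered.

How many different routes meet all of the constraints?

50

A right/down-only route from (1,1) to (4,6) makes exactly 3 down-moves and 5 right-moves in some order.
With no other constraints that would be C(8,3) = 56 routes.
Subtract routes through each blocked cell (inclusion–exclusion for overlaps): − through (3,1): 6 → 50.
That gives 50 routes.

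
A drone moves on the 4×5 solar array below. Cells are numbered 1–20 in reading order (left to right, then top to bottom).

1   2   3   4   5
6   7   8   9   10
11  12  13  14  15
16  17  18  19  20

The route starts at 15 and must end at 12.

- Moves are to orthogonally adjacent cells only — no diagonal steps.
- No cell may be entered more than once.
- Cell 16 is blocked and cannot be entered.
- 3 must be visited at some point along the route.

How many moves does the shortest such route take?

Any route passes through 3 somewhere between 15 and 12. Summing Manhattan distances along the two legs (15 → 3 → 12) gives a lower bound of 4 + 3 = 7 moves.
A route of 7 moves achieves this: 15 → 10 → 5 → 4 → 3 → 8 → 13 → 12.
Since 7 matches the lower bound, it is optimal.

7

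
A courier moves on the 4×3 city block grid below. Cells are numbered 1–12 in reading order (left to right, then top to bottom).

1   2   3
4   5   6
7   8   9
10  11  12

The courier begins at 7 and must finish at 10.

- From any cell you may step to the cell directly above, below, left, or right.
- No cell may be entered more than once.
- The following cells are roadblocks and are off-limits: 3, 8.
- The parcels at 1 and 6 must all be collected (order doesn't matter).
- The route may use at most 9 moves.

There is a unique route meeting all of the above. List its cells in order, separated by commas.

7, 4, 1, 2, 5, 6, 9, 12, 11, 10

Any route must reach 1 and 6 and still end at 10 within 9 moves, so the order of the required stops is forced.
Route from 7: 2× up (reaching 1), right to 2, down to 5, right to 6, 2× down (reaching 12), 2× left (reaching 10) — 9 moves in all.
Check: all required cells visited; 9 ≤ 9 moves.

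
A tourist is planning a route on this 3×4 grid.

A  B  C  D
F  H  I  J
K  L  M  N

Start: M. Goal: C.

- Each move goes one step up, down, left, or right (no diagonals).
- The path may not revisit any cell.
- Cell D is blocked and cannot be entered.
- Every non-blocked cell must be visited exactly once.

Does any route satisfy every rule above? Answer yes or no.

yes

One route that works: M → N → J → I → H → L → K → F → A → B → C.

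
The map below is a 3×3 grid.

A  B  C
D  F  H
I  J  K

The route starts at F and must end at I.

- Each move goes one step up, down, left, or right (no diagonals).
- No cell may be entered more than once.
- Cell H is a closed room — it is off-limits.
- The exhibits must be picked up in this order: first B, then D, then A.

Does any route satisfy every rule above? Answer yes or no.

Ignoring the required order, 1 revisit-free route from F to I passes through all of B, D, and A; the waypoint orders that occur are B → A → D (1) — never B → D → A.

no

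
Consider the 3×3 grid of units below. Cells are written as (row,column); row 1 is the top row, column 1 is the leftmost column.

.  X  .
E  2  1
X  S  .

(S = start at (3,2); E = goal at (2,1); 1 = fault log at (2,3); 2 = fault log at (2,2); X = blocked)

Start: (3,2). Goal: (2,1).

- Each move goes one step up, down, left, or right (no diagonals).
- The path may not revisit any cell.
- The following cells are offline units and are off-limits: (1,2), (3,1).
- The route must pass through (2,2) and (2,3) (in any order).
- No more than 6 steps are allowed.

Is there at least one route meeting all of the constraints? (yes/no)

One route that works: (3,2) → (3,3) → (2,3) → (2,2) → (2,1).

yes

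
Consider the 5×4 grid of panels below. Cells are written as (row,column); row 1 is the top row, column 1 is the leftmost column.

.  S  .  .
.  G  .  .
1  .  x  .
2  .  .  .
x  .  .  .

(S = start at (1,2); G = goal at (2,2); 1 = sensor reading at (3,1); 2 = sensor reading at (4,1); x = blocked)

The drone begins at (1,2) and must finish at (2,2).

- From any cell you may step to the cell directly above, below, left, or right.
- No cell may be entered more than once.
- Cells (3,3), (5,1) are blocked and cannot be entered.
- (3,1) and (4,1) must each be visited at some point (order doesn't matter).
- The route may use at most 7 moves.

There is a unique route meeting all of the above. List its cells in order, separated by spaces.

The 7-move cap with required stops at (3,1), (4,1) leaves no slack for detours.
Route from (1,2): left to (1,1), 3× down (reaching (4,1)), right to (4,2), 2× up (reaching (2,2)) — 7 moves in all.
Check: all required cells visited; 7 ≤ 7 moves.

(1,2) (1,1) (2,1) (3,1) (4,1) (4,2) (3,2) (2,2)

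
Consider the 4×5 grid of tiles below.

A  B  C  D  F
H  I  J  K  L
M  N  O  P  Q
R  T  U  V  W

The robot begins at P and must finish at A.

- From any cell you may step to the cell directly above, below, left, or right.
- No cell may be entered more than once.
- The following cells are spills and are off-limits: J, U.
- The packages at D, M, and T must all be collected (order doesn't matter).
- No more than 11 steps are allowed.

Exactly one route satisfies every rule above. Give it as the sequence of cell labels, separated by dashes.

P - K - D - C - B - I - N - T - R - M - H - A

Any route must reach D, M, and T and still end at A within 11 moves, so the order of the required stops is forced.
Route from P: 2× up (reaching D), 2× left (reaching B), 3× down (reaching T), left to R, 3× up (reaching A) — 11 moves in all.
Check: all required cells visited; 11 ≤ 11 moves.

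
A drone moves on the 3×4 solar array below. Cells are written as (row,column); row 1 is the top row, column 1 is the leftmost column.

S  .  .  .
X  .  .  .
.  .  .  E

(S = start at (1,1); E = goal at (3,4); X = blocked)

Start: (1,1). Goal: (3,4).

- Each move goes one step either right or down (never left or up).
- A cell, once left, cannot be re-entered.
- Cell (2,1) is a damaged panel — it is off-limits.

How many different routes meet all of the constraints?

A right/down-only route from (1,1) to (3,4) makes exactly 2 down-moves and 3 right-moves in some order.
With no other constraints that would be C(5,2) = 10 routes.
Subtract routes through each blocked cell (inclusion–exclusion for overlaps): − through (2,1): 4 → 6.
That gives 6 routes.

6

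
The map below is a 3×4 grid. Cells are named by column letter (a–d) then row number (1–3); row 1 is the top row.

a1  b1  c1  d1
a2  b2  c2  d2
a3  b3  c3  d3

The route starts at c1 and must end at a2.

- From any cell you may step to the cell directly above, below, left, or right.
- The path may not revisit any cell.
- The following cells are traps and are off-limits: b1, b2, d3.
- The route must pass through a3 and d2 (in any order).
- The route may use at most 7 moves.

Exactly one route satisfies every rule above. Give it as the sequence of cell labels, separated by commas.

The budget equals the shortest possible length, so every move has to be on a shortest route through the required cells.
Route from c1: right to d1, down to d2, left to c2, down to c3, 2× left (reaching a3), up to a2 — 7 moves in all.
Check: all required cells visited; 7 ≤ 7 moves.

c1, d1, d2, c2, c3, b3, a3, a2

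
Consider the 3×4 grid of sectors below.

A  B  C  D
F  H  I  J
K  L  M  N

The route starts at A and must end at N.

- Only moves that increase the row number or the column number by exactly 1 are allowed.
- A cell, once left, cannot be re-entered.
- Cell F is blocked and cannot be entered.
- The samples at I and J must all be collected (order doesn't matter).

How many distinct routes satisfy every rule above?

A right/down-only route from A to N makes exactly 2 down-moves and 3 right-moves in some order.
With no other constraints that would be C(5,2) = 10 routes.
A monotone route can only reach the required cells in the order I, J, so split there and multiply the segment counts (each segment already excludes blocked cells): A→I: 2; I→J: 1; J→N: 1; product = 2.
That gives 2 routes.

2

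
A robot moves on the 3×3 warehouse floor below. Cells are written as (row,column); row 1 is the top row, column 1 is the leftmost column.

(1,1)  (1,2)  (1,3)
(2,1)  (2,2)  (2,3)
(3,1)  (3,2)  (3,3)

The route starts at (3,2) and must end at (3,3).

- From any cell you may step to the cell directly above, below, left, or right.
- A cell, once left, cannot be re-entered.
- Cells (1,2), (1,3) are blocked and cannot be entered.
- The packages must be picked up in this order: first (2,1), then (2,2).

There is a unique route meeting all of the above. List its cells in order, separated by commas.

(3,2), (3,1), (2,1), (2,2), (2,3), (3,3)

The waypoints must appear in the order (2,1), (2,2), with no cell reused.
Route from (3,2): left to (3,1), up to (2,1), 2× right (reaching (2,3)), down to (3,3) — 5 moves in all.
Check: order respected ((2,1) at step 2, (2,2) at step 3).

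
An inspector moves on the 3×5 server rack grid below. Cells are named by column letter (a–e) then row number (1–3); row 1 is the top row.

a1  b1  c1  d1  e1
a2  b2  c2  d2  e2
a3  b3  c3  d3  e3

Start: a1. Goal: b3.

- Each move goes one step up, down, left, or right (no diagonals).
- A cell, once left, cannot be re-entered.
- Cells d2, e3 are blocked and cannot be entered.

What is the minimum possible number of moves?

The Manhattan distance from a1 to b3 is |1−3| + |1−2| = 3, so at least 3 moves are needed.
A route of 3 moves achieves this: a1 → a2 → a3 → b3.
Since 3 matches the lower bound, it is optimal.

3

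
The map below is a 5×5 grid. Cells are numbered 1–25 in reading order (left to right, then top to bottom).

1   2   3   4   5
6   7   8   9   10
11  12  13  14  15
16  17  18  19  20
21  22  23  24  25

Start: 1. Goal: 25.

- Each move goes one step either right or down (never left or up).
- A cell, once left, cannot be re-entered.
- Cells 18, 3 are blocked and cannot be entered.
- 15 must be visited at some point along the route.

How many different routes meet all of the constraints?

9

A right/down-only route from 1 to 25 makes exactly 4 down-moves and 4 right-moves in some order.
With no other constraints that would be C(8,4) = 70 routes.
Split at 15 and multiply the segment counts (each segment already excludes blocked cells): 1→15: 9; 15→25: 1; product = 9.
That gives 9 routes.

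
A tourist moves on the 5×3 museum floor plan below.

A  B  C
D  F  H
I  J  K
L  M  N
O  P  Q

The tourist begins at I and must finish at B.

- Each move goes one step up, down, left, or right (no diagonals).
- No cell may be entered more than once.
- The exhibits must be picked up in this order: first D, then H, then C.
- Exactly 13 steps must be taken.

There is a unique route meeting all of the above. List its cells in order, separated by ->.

The waypoints must appear in the order D, H, C, with no cell reused.
Route from I: up 1 to D, right 1 to F, down 2 to M, left 1 to L, down 1 to O, right 2 to Q, up 4 to C, left 1 to B — 13 moves in all.
Check: order respected (D at step 1, H at step 11, C at step 12); 13 moves as required.

I -> D -> F -> J -> M -> L -> O -> P -> Q -> N -> K -> H -> C -> B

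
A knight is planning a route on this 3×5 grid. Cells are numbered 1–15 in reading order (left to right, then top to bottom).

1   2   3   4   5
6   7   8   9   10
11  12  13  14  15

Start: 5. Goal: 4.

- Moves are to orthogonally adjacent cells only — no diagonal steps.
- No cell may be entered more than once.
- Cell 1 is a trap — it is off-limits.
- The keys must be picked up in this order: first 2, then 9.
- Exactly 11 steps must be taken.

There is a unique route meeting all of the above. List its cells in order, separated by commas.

The waypoints must appear in the order 2, 9, with no cell reused.
Route from 5: 2× down (reaching 15), 3× left (reaching 12), 2× up (reaching 2), right to 3, down to 8, right to 9, up to 4 — 11 moves in all.
Check: order respected (2 at step 7, 9 at step 10); 11 moves as required.

5, 10, 15, 14, 13, 12, 7, 2, 3, 8, 9, 4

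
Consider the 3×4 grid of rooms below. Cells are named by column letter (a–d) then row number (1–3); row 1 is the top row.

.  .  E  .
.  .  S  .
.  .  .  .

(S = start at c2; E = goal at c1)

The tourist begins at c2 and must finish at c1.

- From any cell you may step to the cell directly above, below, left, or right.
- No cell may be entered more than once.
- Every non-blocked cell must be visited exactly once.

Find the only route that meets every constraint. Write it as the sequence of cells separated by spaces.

Need to visit all 12 open cells exactly once, starting at c2 and ending at c1.
Route from c2: left to b2, up to b1, left to a1, 2× down (reaching a3), 3× right (reaching d3), 2× up (reaching d1), left to c1 — 11 moves in all.
Check: all 12 open cells covered.

c2 b2 b1 a1 a2 a3 b3 c3 d3 d2 d1 c1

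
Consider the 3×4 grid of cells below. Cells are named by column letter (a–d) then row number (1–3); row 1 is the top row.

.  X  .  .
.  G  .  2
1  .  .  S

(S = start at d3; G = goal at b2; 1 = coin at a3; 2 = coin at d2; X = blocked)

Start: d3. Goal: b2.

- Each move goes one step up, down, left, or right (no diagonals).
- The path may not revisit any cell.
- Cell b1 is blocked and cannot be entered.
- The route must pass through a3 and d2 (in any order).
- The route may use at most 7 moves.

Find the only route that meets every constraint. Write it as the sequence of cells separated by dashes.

The 7-move cap with required stops at a3, d2 leaves no slack for detours.
Route from d3: up 1 to d2, left 1 to c2, down 1 to c3, left 2 to a3, up 1 to a2, right 1 to b2 — 7 moves in all.
Check: all required cells visited; 7 ≤ 7 moves.

d3 - d2 - c2 - c3 - b3 - a3 - a2 - b2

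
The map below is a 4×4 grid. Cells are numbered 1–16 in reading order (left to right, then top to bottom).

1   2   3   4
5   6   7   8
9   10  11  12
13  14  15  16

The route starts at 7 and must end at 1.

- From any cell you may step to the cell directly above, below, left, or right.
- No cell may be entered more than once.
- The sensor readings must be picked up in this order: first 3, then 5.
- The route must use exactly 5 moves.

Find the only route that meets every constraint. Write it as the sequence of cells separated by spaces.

7 3 2 6 5 1

The waypoints must appear in the order 3, 5, with no cell reused.
Route from 7: up 1 to 3, left 1 to 2, down 1 to 6, left 1 to 5, up 1 to 1 — 5 moves in all.
Check: order respected (3 at step 1, 5 at step 4); 5 moves as required.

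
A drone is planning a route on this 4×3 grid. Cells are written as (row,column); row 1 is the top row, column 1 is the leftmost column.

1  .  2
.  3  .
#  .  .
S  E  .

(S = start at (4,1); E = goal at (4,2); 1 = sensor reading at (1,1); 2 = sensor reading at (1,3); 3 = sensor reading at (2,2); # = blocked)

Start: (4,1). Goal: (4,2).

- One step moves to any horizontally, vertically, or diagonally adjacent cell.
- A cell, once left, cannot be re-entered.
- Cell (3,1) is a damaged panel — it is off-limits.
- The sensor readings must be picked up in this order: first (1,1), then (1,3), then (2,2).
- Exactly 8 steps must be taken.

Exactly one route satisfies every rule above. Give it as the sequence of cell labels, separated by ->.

The waypoints must appear in the order (1,1), (1,3), (2,2), with no cell reused.
Route from (4,1): up-right to (3,2), up-left to (2,1), up to (1,1), 2× right (reaching (1,3)), down-left to (2,2), down-right to (3,3), down-left to (4,2) — 8 moves in all.
Check: order respected (1 at step 3, 2 at step 5, 3 at step 6); 8 moves as required.

(4,1) -> (3,2) -> (2,1) -> (1,1) -> (1,2) -> (1,3) -> (2,2) -> (3,3) -> (4,2)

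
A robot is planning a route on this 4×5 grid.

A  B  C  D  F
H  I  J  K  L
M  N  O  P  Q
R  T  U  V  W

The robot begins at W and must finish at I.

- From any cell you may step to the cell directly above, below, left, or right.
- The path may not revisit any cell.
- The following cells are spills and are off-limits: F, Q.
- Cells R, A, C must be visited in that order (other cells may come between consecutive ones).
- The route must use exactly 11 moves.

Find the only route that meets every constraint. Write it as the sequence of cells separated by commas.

The waypoints must appear in the order R, A, C, with no cell reused.
Route from W: 4× left (reaching R), 3× up (reaching A), 2× right (reaching C), down to J, left to I — 11 moves in all.
Check: order respected (R at step 4, A at step 7, C at step 9); 11 moves as required.

W, V, U, T, R, M, H, A, B, C, J, I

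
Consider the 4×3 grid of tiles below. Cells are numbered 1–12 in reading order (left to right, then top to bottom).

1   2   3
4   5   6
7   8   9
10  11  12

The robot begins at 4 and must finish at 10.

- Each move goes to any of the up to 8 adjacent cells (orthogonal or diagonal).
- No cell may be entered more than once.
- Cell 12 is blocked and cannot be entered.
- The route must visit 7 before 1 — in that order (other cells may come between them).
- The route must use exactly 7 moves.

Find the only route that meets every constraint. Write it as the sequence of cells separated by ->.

4 -> 7 -> 5 -> 1 -> 2 -> 6 -> 8 -> 10

The waypoints must appear in the order 7, 1, with no cell reused.
Route from 4: down to 7, up-right to 5, up-left to 1, right to 2, down-right to 6, 2× down-left (reaching 10) — 7 moves in all.
Check: order respected (7 at step 1, 1 at step 3); 7 moves as required.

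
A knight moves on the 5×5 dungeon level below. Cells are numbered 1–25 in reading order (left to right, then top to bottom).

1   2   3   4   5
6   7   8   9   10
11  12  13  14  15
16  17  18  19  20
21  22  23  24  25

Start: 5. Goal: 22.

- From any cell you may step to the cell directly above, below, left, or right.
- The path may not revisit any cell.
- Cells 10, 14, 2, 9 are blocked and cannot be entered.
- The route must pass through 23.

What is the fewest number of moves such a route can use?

Any route passes through 23 somewhere between 5 and 22. Summing Manhattan distances along the two legs (5 → 23 → 22) gives a lower bound of 6 + 1 = 7 moves.
A route of 7 moves achieves this: 5 → 4 → 3 → 8 → 13 → 18 → 23 → 22.
Since 7 matches the lower bound, it is optimal.

7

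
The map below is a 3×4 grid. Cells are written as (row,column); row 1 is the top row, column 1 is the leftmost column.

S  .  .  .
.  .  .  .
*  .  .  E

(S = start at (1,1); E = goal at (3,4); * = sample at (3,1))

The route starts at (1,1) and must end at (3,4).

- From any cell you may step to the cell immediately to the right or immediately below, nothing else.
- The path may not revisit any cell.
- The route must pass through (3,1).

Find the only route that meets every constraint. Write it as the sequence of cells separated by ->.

Moves only go right or down, so the column and row indices never decrease.
Route from (1,1): 2× down (reaching (3,1)), 3× right (reaching (3,4)) — 5 moves in all.
Check: all required cells visited.

(1,1) -> (2,1) -> (3,1) -> (3,2) -> (3,3) -> (3,4)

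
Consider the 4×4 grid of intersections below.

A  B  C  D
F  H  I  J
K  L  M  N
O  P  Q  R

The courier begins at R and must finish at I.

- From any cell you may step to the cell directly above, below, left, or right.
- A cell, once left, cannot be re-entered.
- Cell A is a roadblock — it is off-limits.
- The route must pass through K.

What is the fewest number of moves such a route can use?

7

Any route passes through K somewhere between R and I. Summing Manhattan distances along the two legs (R → K → I) gives a lower bound of 4 + 3 = 7 moves.
A route of 7 moves achieves this: R → N → M → L → K → F → H → I.
Since 7 matches the lower bound, it is optimal.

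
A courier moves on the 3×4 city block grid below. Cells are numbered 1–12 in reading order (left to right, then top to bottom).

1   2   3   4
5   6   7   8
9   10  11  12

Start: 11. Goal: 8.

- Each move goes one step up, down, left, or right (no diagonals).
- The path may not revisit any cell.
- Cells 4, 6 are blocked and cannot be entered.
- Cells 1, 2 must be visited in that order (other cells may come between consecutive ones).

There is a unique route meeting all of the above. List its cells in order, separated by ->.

11 -> 10 -> 9 -> 5 -> 1 -> 2 -> 3 -> 7 -> 8

The waypoints must appear in the order 1, 2, with no cell reused.
Route from 11: left 2 to 9, up 2 to 1, right 2 to 3, down 1 to 7, right 1 to 8 — 8 moves in all.
Check: order respected (1 at step 4, 2 at step 5).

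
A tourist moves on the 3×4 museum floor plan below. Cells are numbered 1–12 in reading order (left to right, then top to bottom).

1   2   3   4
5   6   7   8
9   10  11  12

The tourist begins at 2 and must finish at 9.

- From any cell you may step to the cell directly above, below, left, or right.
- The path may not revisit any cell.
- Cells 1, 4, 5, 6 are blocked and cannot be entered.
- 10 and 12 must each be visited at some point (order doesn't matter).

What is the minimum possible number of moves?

Any route passes through 10 and 12 in some order between 2 and 9. Summing Manhattan distances along each leg and taking the cheapest ordering (2 → 12 → 10 → 9) gives a lower bound of 4 + 2 + 1 = 7 moves.
A route of 7 moves achieves this: 2 → 3 → 7 → 8 → 12 → 11 → 10 → 9.
Since 7 matches the lower bound, it is optimal.

7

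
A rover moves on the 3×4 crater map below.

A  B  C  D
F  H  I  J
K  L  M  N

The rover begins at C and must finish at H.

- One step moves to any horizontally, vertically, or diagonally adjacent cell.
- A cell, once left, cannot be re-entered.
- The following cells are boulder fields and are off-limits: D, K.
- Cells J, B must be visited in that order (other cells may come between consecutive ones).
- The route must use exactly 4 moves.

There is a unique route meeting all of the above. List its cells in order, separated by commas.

C, J, I, B, H

The waypoints must appear in the order J, B, with no cell reused.
Route from C: down-right 1 to J, left 1 to I, up-left 1 to B, down 1 to H — 4 moves in all.
Check: order respected (J at step 1, B at step 3); 4 moves as required.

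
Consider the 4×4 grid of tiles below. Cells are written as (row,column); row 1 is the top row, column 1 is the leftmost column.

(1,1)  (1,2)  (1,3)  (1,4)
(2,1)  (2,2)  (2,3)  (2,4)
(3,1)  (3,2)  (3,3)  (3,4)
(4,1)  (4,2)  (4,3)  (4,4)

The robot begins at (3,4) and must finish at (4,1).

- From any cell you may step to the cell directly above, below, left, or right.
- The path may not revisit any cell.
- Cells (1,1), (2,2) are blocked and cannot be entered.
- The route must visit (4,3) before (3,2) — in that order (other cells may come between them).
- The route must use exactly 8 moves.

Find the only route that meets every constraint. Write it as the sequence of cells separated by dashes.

The waypoints must appear in the order (4,3), (3,2), with no cell reused.
Route from (3,4): up to (2,4), left to (2,3), 2× down (reaching (4,3)), left to (4,2), up to (3,2), left to (3,1), down to (4,1) — 8 moves in all.
Check: order respected ((4,3) at step 4, (3,2) at step 6); 8 moves as required.

(3,4) - (2,4) - (2,3) - (3,3) - (4,3) - (4,2) - (3,2) - (3,1) - (4,1)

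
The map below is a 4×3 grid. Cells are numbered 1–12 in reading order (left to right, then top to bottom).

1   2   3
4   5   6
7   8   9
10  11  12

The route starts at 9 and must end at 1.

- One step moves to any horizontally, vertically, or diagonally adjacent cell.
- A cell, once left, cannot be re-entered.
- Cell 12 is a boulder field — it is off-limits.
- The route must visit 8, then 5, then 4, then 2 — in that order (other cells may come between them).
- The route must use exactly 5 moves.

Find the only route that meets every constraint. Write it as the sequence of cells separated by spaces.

The waypoints must appear in the order 8, 5, 4, 2, with no cell reused.
Route from 9: left 1 to 8, up 1 to 5, left 1 to 4, up-right 1 to 2, left 1 to 1 — 5 moves in all.
Check: order respected (8 at step 1, 5 at step 2, 4 at step 3, 2 at step 4); 5 moves as required.

9 8 5 4 2 1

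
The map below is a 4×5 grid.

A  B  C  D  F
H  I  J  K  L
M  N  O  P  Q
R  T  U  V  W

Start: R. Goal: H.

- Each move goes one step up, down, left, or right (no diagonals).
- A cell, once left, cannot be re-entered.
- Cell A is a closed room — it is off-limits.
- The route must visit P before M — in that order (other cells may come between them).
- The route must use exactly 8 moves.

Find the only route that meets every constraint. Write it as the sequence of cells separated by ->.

The waypoints must appear in the order P, M, with no cell reused.
Route from R: right 3 to V, up 1 to P, left 3 to M, up 1 to H — 8 moves in all.
Check: order respected (P at step 4, M at step 7); 8 moves as required.

R -> T -> U -> V -> P -> O -> N -> M -> H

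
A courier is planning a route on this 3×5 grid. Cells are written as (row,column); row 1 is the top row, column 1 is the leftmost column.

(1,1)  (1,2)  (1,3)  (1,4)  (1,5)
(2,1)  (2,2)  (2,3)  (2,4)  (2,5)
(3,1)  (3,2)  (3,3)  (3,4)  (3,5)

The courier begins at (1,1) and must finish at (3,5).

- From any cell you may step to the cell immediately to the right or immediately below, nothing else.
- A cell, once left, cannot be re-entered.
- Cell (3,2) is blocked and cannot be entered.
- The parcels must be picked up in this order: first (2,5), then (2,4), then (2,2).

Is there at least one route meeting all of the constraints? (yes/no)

no

(2,4) lies to the left of (2,5), so going from (2,5) to (2,4) would need a leftward move — but moves only go right/down, so (2,5) cannot be visited before (2,4).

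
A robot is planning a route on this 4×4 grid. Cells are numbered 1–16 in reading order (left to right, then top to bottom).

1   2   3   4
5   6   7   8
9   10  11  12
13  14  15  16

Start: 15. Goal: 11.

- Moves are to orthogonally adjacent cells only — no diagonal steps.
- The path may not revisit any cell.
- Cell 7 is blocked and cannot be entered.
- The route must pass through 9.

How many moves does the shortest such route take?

Any route passes through 9 somewhere between 15 and 11. Summing Manhattan distances along the two legs (15 → 9 → 11) gives a lower bound of 3 + 2 = 5 moves.
A route of 5 moves achieves this: 15 → 14 → 13 → 9 → 10 → 11.
Since 5 matches the lower bound, it is optimal.

5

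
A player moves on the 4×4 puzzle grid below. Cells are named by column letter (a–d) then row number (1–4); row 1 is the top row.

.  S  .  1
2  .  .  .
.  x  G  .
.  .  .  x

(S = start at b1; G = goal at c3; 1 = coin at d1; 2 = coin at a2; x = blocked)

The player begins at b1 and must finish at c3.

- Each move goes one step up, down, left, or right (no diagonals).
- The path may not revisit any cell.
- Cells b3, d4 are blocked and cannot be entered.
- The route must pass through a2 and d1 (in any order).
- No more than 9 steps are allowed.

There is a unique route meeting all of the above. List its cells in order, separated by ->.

The budget equals the shortest possible length, so every move has to be on a shortest route through the required cells.
Route from b1: left to a1, down to a2, 2× right (reaching c2), up to c1, right to d1, 2× down (reaching d3), left to c3 — 9 moves in all.
Check: all required cells visited; 9 ≤ 9 moves.

b1 -> a1 -> a2 -> b2 -> c2 -> c1 -> d1 -> d2 -> d3 -> c3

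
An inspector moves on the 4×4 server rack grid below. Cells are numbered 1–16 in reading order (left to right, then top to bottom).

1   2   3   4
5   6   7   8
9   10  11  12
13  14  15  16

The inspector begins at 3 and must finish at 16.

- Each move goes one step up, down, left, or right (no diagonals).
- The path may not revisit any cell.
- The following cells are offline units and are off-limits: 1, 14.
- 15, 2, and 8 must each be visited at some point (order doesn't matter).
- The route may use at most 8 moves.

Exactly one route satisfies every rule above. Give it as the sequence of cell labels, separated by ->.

The budget equals the shortest possible length, so every move has to be on a shortest route through the required cells.
Route from 3: left to 2, down to 6, 2× right (reaching 8), down to 12, left to 11, down to 15, right to 16 — 8 moves in all.
Check: all required cells visited; 8 ≤ 8 moves.

3 -> 2 -> 6 -> 7 -> 8 -> 12 -> 11 -> 15 -> 16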